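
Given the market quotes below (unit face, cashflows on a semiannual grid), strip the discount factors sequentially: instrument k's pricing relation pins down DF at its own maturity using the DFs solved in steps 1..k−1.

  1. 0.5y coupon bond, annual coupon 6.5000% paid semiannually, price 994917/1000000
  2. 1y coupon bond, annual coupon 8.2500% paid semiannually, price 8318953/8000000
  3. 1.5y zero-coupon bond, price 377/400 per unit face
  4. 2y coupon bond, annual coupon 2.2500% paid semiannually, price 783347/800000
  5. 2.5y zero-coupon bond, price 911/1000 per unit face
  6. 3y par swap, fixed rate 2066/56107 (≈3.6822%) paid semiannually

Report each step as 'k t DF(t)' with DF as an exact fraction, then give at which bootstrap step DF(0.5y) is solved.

step 1 [0.5y] bond c/2=13/400: DF=(994917/1000000 − 13/400·(0))/(1+13/400) = 2409/2500 ≈ 0.963600
step 2 [1y] bond c/2=33/800: DF=(8318953/8000000 − 33/800·(0.963600))/(1+33/800) = 1921/2000 ≈ 0.960500
step 3 [1.5y] zero: DF = P = 377/400 ≈ 0.942500
step 4 [2y] bond c/2=9/800: DF=(783347/800000 − 9/800·(0.963600+0.960500+0.942500))/(1+9/800) = 2341/2500 ≈ 0.936400
step 5 [2.5y] zero: DF = P = 911/1000 ≈ 0.911000
step 6 [3y] swap r/2=1033/56107: DF=(1 − 1033/56107·(0.963600+0.960500+0.942500+0.936400+0.911000))/(1+1033/56107) = 8967/10000 ≈ 0.896700

1 1/2 2409/2500
2 1 1921/2000
3 3/2 377/400
4 2 2341/2500
5 5/2 911/1000
6 3 8967/10000
DF(0.5y) is solved at step 1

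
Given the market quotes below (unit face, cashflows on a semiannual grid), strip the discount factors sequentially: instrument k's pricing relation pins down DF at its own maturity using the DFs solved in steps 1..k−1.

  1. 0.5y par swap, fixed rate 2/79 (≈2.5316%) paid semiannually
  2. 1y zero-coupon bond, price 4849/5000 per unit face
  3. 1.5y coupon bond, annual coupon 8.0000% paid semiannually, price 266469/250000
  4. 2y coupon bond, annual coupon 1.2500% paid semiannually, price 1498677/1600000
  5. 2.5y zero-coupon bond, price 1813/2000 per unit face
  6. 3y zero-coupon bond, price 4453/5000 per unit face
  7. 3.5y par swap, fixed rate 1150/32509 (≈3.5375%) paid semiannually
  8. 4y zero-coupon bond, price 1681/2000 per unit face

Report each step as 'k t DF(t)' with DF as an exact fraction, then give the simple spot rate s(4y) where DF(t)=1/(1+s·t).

step 1 [0.5y] swap r/2=1/79: DF=(1 − 1/79·(0))/(1+1/79) = 79/80 ≈ 0.987500
step 2 [1y] zero: DF = P = 4849/5000 ≈ 0.969800
step 3 [1.5y] bond c/2=1/25: DF=(266469/250000 − 1/25·(0.987500+0.969800))/(1+1/25) = 1187/1250 ≈ 0.949600
step 4 [2y] bond c/2=1/160: DF=(1498677/1600000 − 1/160·(0.987500+0.969800+0.949600))/(1+1/160) = 1141/1250 ≈ 0.912800
step 5 [2.5y] zero: DF = P = 1813/2000 ≈ 0.906500
step 6 [3y] zero: DF = P = 4453/5000 ≈ 0.890600
step 7 [3.5y] swap r/2=575/32509: DF=(1 − 575/32509·(0.987500+0.969800+0.949600+0.912800+0.906500+0.890600))/(1+575/32509) = 177/200 ≈ 0.885000
step 8 [4y] zero: DF = P = 1681/2000 ≈ 0.840500

1 1/2 79/80
2 1 4849/5000
3 3/2 1187/1250
4 2 1141/1250
5 5/2 1813/2000
6 3 4453/5000
7 7/2 177/200
8 4 1681/2000
s(4y) = (1/(1681/2000) − 1)/(4) = 319/6724 ≈ 4.7442%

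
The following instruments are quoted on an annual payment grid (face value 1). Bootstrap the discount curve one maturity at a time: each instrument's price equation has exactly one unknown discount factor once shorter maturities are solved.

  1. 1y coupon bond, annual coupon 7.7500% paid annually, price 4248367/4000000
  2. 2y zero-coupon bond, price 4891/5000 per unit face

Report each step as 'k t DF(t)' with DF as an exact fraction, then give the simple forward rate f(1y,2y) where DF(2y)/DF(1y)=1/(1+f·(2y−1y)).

step 1 [1y] bond c/1=31/400: DF=(4248367/4000000 − 31/400·(0))/(1+31/400) = 9857/10000 ≈ 0.985700
step 2 [2y] zero: DF = P = 4891/5000 ≈ 0.978200

1 1 9857/10000
2 2 4891/5000
f(1y,2y) = ((9857/10000)/(4891/5000) − 1)/(1) = 75/9782 ≈ 0.7667%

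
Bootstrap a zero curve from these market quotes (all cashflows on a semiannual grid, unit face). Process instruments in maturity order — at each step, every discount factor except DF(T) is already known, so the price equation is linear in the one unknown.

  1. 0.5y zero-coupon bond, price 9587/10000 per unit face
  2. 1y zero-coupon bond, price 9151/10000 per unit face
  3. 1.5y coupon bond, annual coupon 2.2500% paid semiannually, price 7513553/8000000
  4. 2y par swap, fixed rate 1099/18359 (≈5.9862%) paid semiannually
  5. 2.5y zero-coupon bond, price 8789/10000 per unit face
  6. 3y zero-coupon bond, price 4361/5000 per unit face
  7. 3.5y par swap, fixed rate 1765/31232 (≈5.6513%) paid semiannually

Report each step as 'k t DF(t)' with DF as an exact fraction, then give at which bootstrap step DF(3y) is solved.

step 1 [0.5y] zero: DF = P = 9587/10000 ≈ 0.958700
step 2 [1y] zero: DF = P = 9151/10000 ≈ 0.915100
step 3 [1.5y] bond c/2=9/800: DF=(7513553/8000000 − 9/800·(0.958700+0.915100))/(1+9/800) = 9079/10000 ≈ 0.907900
step 4 [2y] swap r/2=1099/36718: DF=(1 − 1099/36718·(0.958700+0.915100+0.907900))/(1+1099/36718) = 8901/10000 ≈ 0.890100
step 5 [2.5y] zero: DF = P = 8789/10000 ≈ 0.878900
step 6 [3y] zero: DF = P = 4361/5000 ≈ 0.872200
step 7 [3.5y] swap r/2=1765/62464: DF=(1 − 1765/62464·(0.958700+0.915100+0.907900+0.890100+0.878900+0.872200))/(1+1765/62464) = 1647/2000 ≈ 0.823500

1 1/2 9587/10000
2 1 9151/10000
3 3/2 9079/10000
4 2 8901/10000
5 5/2 8789/10000
6 3 4361/5000
7 7/2 1647/2000
DF(3y) is solved at step 6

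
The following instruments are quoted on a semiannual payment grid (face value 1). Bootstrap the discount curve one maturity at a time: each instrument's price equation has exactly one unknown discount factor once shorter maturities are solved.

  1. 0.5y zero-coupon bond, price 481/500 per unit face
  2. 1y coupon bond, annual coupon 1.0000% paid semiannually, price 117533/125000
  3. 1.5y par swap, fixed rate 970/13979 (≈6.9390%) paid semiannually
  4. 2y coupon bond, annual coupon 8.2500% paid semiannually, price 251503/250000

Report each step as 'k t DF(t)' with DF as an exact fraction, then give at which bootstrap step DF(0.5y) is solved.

step 1 [0.5y] zero: DF = P = 481/500 ≈ 0.962000
step 2 [1y] bond c/2=1/200: DF=(117533/125000 − 1/200·(0.962000))/(1+1/200) = 2327/2500 ≈ 0.930800
step 3 [1.5y] swap r/2=485/13979: DF=(1 − 485/13979·(0.962000+0.930800))/(1+485/13979) = 903/1000 ≈ 0.903000
step 4 [2y] bond c/2=33/800: DF=(251503/250000 − 33/800·(0.962000+0.930800+0.903000))/(1+33/800) = 4277/5000 ≈ 0.855400

1 1/2 481/500
2 1 2327/2500
3 3/2 903/1000
4 2 4277/5000
DF(0.5y) is solved at step 1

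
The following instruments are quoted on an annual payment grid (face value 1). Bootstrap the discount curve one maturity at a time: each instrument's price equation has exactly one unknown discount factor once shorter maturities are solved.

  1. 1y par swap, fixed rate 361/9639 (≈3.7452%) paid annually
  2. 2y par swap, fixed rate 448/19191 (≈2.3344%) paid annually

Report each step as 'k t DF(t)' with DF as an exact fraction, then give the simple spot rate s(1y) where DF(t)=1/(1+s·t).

1 1 9639/10000
2 2 597/625
s(1y) = (1/(9639/10000) − 1)/(1) = 361/9639 ≈ 3.7452%

step 1 [1y] swap r/1=361/9639: DF=(1 − 361/9639·(0))/(1+361/9639) = 9639/10000 ≈ 0.963900
step 2 [2y] swap r/1=448/19191: DF=(1 − 448/19191·(0.963900))/(1+448/19191) = 597/625 ≈ 0.955200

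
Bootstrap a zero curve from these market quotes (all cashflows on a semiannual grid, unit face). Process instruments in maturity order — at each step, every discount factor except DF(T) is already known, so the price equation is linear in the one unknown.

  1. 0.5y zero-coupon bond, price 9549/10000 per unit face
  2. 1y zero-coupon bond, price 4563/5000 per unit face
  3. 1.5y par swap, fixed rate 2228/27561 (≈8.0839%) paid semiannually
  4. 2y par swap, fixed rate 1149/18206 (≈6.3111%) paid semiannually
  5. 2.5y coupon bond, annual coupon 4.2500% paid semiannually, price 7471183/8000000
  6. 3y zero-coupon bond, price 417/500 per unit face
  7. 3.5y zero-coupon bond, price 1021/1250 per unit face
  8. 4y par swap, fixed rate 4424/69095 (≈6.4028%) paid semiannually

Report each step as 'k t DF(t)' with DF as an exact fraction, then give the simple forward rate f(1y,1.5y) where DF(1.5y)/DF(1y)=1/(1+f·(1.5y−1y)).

step 1 [0.5y] zero: DF = P = 9549/10000 ≈ 0.954900
step 2 [1y] zero: DF = P = 4563/5000 ≈ 0.912600
step 3 [1.5y] swap r/2=1114/27561: DF=(1 − 1114/27561·(0.954900+0.912600))/(1+1114/27561) = 4443/5000 ≈ 0.888600
step 4 [2y] swap r/2=1149/36412: DF=(1 − 1149/36412·(0.954900+0.912600+0.888600))/(1+1149/36412) = 8851/10000 ≈ 0.885100
step 5 [2.5y] bond c/2=17/800: DF=(7471183/8000000 − 17/800·(0.954900+0.912600+0.888600+0.885100))/(1+17/800) = 8387/10000 ≈ 0.838700
step 6 [3y] zero: DF = P = 417/500 ≈ 0.834000
step 7 [3.5y] zero: DF = P = 1021/1250 ≈ 0.816800
step 8 [4y] swap r/2=2212/69095: DF=(1 − 2212/69095·(0.954900+0.912600+0.888600+0.885100+0.838700+0.834000+0.816800))/(1+2212/69095) = 1947/2500 ≈ 0.778800

1 1/2 9549/10000
2 1 4563/5000
3 3/2 4443/5000
4 2 8851/10000
5 5/2 8387/10000
6 3 417/500
7 7/2 1021/1250
8 4 1947/2500
f(1y,1.5y) = ((4563/5000)/(4443/5000) − 1)/(1/2) = 80/1481 ≈ 5.4018%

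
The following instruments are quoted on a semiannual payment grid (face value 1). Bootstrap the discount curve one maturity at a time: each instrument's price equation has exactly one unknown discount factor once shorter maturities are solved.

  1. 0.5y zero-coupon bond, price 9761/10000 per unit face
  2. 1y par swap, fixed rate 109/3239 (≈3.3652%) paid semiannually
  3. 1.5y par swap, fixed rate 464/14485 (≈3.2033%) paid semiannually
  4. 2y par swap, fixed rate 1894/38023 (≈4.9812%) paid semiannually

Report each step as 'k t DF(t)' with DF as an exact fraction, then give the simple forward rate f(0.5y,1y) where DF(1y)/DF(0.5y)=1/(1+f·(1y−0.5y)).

1 1/2 9761/10000
2 1 9673/10000
3 3/2 596/625
4 2 9053/10000
f(0.5y,1y) = ((9761/10000)/(9673/10000) − 1)/(1/2) = 176/9673 ≈ 1.8195%

step 1 [0.5y] zero: DF = P = 9761/10000 ≈ 0.976100
step 2 [1y] swap r/2=109/6478: DF=(1 − 109/6478·(0.976100))/(1+109/6478) = 9673/10000 ≈ 0.967300
step 3 [1.5y] swap r/2=232/14485: DF=(1 − 232/14485·(0.976100+0.967300))/(1+232/14485) = 596/625 ≈ 0.953600
step 4 [2y] swap r/2=947/38023: DF=(1 − 947/38023·(0.976100+0.967300+0.953600))/(1+947/38023) = 9053/10000 ≈ 0.905300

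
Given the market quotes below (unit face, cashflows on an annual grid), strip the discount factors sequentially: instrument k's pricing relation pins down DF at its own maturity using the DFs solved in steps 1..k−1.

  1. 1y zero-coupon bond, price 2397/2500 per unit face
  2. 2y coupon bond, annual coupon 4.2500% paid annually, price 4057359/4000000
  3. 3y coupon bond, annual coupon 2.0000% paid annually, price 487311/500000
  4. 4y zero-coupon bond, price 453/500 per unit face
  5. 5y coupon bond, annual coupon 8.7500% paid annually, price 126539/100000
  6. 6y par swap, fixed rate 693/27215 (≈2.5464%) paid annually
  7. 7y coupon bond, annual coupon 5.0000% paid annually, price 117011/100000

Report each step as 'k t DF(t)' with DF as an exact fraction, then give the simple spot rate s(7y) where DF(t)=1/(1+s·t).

1 1 2397/2500
2 2 9339/10000
3 3 574/625
4 4 453/500
5 5 1729/2000
6 6 4307/5000
7 7 1069/1250
s(7y) = (1/(1069/1250) − 1)/(7) = 181/7483 ≈ 2.4188%

step 1 [1y] zero: DF = P = 2397/2500 ≈ 0.958800
step 2 [2y] bond c/1=17/400: DF=(4057359/4000000 − 17/400·(0.958800))/(1+17/400) = 9339/10000 ≈ 0.933900
step 3 [3y] bond c/1=1/50: DF=(487311/500000 − 1/50·(0.958800+0.933900))/(1+1/50) = 574/625 ≈ 0.918400
step 4 [4y] zero: DF = P = 453/500 ≈ 0.906000
step 5 [5y] bond c/1=7/80: DF=(126539/100000 − 7/80·(0.958800+0.933900+0.918400+0.906000))/(1+7/80) = 1729/2000 ≈ 0.864500
step 6 [6y] swap r/1=693/27215: DF=(1 − 693/27215·(0.958800+0.933900+0.918400+0.906000+0.864500))/(1+693/27215) = 4307/5000 ≈ 0.861400
step 7 [7y] bond c/1=1/20: DF=(117011/100000 − 1/20·(0.958800+0.933900+0.918400+0.906000+0.864500+0.861400))/(1+1/20) = 1069/1250 ≈ 0.855200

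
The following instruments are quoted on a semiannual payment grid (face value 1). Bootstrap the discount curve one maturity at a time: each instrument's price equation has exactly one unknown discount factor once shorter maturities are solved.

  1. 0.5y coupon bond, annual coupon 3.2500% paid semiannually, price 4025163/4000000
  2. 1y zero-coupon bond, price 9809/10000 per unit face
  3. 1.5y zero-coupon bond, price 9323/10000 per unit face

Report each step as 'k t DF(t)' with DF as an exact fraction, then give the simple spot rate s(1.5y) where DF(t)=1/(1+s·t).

step 1 [0.5y] bond c/2=13/800: DF=(4025163/4000000 − 13/800·(0))/(1+13/800) = 4951/5000 ≈ 0.990200
step 2 [1y] zero: DF = P = 9809/10000 ≈ 0.980900
step 3 [1.5y] zero: DF = P = 9323/10000 ≈ 0.932300

1 1/2 4951/5000
2 1 9809/10000
3 3/2 9323/10000
s(1.5y) = (1/(9323/10000) − 1)/(3/2) = 1354/27969 ≈ 4.8411%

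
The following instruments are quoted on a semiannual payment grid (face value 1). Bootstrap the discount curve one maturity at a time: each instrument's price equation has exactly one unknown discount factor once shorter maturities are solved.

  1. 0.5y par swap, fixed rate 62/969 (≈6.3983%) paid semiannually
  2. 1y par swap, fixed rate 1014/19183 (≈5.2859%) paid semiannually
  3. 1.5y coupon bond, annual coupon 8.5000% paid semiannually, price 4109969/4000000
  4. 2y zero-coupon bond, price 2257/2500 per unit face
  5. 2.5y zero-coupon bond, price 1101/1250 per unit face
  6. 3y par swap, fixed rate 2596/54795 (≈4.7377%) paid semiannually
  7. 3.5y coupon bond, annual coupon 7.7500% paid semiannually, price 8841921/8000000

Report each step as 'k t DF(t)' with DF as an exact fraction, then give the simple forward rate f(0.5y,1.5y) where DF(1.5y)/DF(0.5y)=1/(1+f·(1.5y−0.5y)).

step 1 [0.5y] swap r/2=31/969: DF=(1 − 31/969·(0))/(1+31/969) = 969/1000 ≈ 0.969000
step 2 [1y] swap r/2=507/19183: DF=(1 − 507/19183·(0.969000))/(1+507/19183) = 9493/10000 ≈ 0.949300
step 3 [1.5y] bond c/2=17/400: DF=(4109969/4000000 − 17/400·(0.969000+0.949300))/(1+17/400) = 4537/5000 ≈ 0.907400
step 4 [2y] zero: DF = P = 2257/2500 ≈ 0.902800
step 5 [2.5y] zero: DF = P = 1101/1250 ≈ 0.880800
step 6 [3y] swap r/2=1298/54795: DF=(1 − 1298/54795·(0.969000+0.949300+0.907400+0.902800+0.880800))/(1+1298/54795) = 4351/5000 ≈ 0.870200
step 7 [3.5y] bond c/2=31/800: DF=(8841921/8000000 − 31/800·(0.969000+0.949300+0.907400+0.902800+0.880800+0.870200))/(1+31/800) = 2149/2500 ≈ 0.859600

1 1/2 969/1000
2 1 9493/10000
3 3/2 4537/5000
4 2 2257/2500
5 5/2 1101/1250
6 3 4351/5000
7 7/2 2149/2500
f(0.5y,1.5y) = ((969/1000)/(4537/5000) − 1)/(1) = 308/4537 ≈ 6.7886%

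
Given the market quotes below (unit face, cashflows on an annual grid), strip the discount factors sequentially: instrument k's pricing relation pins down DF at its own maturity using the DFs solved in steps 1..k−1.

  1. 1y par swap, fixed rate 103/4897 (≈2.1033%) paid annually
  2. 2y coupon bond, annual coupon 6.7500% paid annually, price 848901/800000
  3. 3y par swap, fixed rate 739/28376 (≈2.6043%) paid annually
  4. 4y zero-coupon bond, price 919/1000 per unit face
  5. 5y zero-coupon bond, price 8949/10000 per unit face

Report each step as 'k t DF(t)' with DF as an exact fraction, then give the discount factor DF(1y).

step 1 [1y] swap r/1=103/4897: DF=(1 − 103/4897·(0))/(1+103/4897) = 4897/5000 ≈ 0.979400
step 2 [2y] bond c/1=27/400: DF=(848901/800000 − 27/400·(0.979400))/(1+27/400) = 9321/10000 ≈ 0.932100
step 3 [3y] swap r/1=739/28376: DF=(1 − 739/28376·(0.979400+0.932100))/(1+739/28376) = 9261/10000 ≈ 0.926100
step 4 [4y] zero: DF = P = 919/1000 ≈ 0.919000
step 5 [5y] zero: DF = P = 8949/10000 ≈ 0.894900

1 1 4897/5000
2 2 9321/10000
3 3 9261/10000
4 4 919/1000
5 5 8949/10000
DF(1y) = 4897/5000 ≈ 0.979400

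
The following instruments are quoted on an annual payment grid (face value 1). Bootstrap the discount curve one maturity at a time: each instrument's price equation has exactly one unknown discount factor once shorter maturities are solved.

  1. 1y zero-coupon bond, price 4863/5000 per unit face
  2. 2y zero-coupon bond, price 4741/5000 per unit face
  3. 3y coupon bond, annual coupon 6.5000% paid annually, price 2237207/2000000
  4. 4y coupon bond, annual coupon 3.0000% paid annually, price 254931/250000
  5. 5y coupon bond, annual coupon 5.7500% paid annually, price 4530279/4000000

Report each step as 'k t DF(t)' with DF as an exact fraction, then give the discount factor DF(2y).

1 1 4863/5000
2 2 4741/5000
3 3 9331/10000
4 4 9069/10000
5 5 1733/2000
DF(2y) = 4741/5000 ≈ 0.948200

step 1 [1y] zero: DF = P = 4863/5000 ≈ 0.972600
step 2 [2y] zero: DF = P = 4741/5000 ≈ 0.948200
step 3 [3y] bond c/1=13/200: DF=(2237207/2000000 − 13/200·(0.972600+0.948200))/(1+13/200) = 9331/10000 ≈ 0.933100
step 4 [4y] bond c/1=3/100: DF=(254931/250000 − 3/100·(0.972600+0.948200+0.933100))/(1+3/100) = 9069/10000 ≈ 0.906900
step 5 [5y] bond c/1=23/400: DF=(4530279/4000000 − 23/400·(0.972600+0.948200+0.933100+0.906900))/(1+23/400) = 1733/2000 ≈ 0.866500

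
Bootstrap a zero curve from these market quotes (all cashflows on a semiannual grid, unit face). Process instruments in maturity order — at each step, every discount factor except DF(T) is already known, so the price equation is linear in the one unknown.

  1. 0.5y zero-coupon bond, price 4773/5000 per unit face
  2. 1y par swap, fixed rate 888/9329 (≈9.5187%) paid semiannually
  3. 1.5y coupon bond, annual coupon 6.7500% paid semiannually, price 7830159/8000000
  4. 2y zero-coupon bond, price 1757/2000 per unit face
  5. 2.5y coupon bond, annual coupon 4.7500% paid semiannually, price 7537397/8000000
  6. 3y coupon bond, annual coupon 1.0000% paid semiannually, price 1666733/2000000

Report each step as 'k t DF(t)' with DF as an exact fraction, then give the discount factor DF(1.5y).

1 1/2 4773/5000
2 1 1139/1250
3 3/2 8859/10000
4 2 1757/2000
5 5/2 8361/10000
6 3 807/1000
DF(1.5y) = 8859/10000 ≈ 0.885900

step 1 [0.5y] zero: DF = P = 4773/5000 ≈ 0.954600
step 2 [1y] swap r/2=444/9329: DF=(1 − 444/9329·(0.954600))/(1+444/9329) = 1139/1250 ≈ 0.911200
step 3 [1.5y] bond c/2=27/800: DF=(7830159/8000000 − 27/800·(0.954600+0.911200))/(1+27/800) = 8859/10000 ≈ 0.885900
step 4 [2y] zero: DF = P = 1757/2000 ≈ 0.878500
step 5 [2.5y] bond c/2=19/800: DF=(7537397/8000000 − 19/800·(0.954600+0.911200+0.885900+0.878500))/(1+19/800) = 8361/10000 ≈ 0.836100
step 6 [3y] bond c/2=1/200: DF=(1666733/2000000 − 1/200·(0.954600+0.911200+0.885900+0.878500+0.836100))/(1+1/200) = 807/1000 ≈ 0.807000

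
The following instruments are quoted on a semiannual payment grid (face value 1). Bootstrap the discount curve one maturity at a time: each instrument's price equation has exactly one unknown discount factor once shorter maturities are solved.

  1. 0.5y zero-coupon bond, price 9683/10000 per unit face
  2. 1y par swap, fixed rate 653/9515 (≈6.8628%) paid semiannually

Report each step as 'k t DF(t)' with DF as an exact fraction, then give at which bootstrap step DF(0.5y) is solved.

1 1/2 9683/10000
2 1 9347/10000
DF(0.5y) is solved at step 1

step 1 [0.5y] zero: DF = P = 9683/10000 ≈ 0.968300
step 2 [1y] swap r/2=653/19030: DF=(1 − 653/19030·(0.968300))/(1+653/19030) = 9347/10000 ≈ 0.934700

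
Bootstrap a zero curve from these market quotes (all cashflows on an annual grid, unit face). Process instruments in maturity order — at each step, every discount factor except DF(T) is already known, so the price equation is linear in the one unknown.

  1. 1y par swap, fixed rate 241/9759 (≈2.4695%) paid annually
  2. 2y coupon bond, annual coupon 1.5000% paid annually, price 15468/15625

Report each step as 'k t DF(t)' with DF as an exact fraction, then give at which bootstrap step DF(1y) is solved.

step 1 [1y] swap r/1=241/9759: DF=(1 − 241/9759·(0))/(1+241/9759) = 9759/10000 ≈ 0.975900
step 2 [2y] bond c/1=3/200: DF=(15468/15625 − 3/200·(0.975900))/(1+3/200) = 9609/10000 ≈ 0.960900

1 1 9759/10000
2 2 9609/10000
DF(1y) is solved at step 1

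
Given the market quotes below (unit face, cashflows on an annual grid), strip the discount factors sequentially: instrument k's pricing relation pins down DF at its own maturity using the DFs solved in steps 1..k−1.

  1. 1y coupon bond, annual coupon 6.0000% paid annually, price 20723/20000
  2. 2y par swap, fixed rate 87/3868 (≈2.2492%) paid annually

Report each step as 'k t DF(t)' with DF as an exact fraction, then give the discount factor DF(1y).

step 1 [1y] bond c/1=3/50: DF=(20723/20000 − 3/50·(0))/(1+3/50) = 391/400 ≈ 0.977500
step 2 [2y] swap r/1=87/3868: DF=(1 − 87/3868·(0.977500))/(1+87/3868) = 1913/2000 ≈ 0.956500

1 1 391/400
2 2 1913/2000
DF(1y) = 391/400 ≈ 0.977500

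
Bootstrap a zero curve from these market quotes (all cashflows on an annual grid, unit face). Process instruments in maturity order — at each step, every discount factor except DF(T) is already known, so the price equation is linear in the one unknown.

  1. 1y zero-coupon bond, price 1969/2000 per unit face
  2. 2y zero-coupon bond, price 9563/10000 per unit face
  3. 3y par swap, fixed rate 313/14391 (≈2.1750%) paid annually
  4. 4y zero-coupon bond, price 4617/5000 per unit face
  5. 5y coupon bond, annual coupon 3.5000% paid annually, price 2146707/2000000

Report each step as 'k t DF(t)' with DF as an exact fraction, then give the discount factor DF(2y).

1 1 1969/2000
2 2 9563/10000
3 3 4687/5000
4 4 4617/5000
5 5 1817/2000
DF(2y) = 9563/10000 ≈ 0.956300

step 1 [1y] zero: DF = P = 1969/2000 ≈ 0.984500
step 2 [2y] zero: DF = P = 9563/10000 ≈ 0.956300
step 3 [3y] swap r/1=313/14391: DF=(1 − 313/14391·(0.984500+0.956300))/(1+313/14391) = 4687/5000 ≈ 0.937400
step 4 [4y] zero: DF = P = 4617/5000 ≈ 0.923400
step 5 [5y] bond c/1=7/200: DF=(2146707/2000000 − 7/200·(0.984500+0.956300+0.937400+0.923400))/(1+7/200) = 1817/2000 ≈ 0.908500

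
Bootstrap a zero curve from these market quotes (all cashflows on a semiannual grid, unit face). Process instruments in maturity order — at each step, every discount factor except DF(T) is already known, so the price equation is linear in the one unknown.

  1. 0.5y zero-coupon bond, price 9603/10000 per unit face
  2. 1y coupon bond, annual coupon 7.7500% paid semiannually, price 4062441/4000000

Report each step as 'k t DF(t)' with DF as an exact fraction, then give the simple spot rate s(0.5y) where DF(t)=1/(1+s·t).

1 1/2 9603/10000
2 1 9419/10000
s(0.5y) = (1/(9603/10000) − 1)/(1/2) = 794/9603 ≈ 8.2682%

step 1 [0.5y] zero: DF = P = 9603/10000 ≈ 0.960300
step 2 [1y] bond c/2=31/800: DF=(4062441/4000000 − 31/800·(0.960300))/(1+31/800) = 9419/10000 ≈ 0.941900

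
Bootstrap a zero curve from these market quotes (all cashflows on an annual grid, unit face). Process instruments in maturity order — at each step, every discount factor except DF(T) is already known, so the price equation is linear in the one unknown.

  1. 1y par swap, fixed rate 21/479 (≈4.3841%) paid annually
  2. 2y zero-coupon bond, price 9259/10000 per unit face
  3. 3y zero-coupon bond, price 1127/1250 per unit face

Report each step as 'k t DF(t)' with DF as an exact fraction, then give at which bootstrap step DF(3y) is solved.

1 1 479/500
2 2 9259/10000
3 3 1127/1250
DF(3y) is solved at step 3

step 1 [1y] swap r/1=21/479: DF=(1 − 21/479·(0))/(1+21/479) = 479/500 ≈ 0.958000
step 2 [2y] zero: DF = P = 9259/10000 ≈ 0.925900
step 3 [3y] zero: DF = P = 1127/1250 ≈ 0.901600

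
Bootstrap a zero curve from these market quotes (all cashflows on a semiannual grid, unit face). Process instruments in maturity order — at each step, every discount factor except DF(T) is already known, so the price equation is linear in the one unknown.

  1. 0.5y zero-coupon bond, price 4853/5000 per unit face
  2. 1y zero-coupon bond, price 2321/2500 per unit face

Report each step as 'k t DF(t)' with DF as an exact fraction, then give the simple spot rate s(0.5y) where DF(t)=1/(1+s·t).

1 1/2 4853/5000
2 1 2321/2500
s(0.5y) = (1/(4853/5000) − 1)/(1/2) = 294/4853 ≈ 6.0581%

step 1 [0.5y] zero: DF = P = 4853/5000 ≈ 0.970600
step 2 [1y] zero: DF = P = 2321/2500 ≈ 0.928400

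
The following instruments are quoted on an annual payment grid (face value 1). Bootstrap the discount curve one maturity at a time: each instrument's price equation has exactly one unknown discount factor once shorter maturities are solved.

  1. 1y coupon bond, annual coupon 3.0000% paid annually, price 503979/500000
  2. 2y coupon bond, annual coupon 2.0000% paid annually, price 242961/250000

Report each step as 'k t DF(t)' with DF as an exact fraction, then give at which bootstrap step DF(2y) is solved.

1 1 4893/5000
2 2 1167/1250
DF(2y) is solved at step 2

step 1 [1y] bond c/1=3/100: DF=(503979/500000 − 3/100·(0))/(1+3/100) = 4893/5000 ≈ 0.978600
step 2 [2y] bond c/1=1/50: DF=(242961/250000 − 1/50·(0.978600))/(1+1/50) = 1167/1250 ≈ 0.933600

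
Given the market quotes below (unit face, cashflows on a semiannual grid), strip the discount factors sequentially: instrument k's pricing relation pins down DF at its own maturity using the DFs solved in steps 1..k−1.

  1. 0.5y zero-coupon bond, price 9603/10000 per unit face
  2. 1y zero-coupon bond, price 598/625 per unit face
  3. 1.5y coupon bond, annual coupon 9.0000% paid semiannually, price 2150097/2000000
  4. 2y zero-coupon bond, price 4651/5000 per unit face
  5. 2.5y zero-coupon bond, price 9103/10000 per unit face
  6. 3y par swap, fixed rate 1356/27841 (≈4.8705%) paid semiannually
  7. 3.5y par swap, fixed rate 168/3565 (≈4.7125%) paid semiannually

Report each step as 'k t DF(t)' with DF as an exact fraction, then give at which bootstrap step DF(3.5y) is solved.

step 1 [0.5y] zero: DF = P = 9603/10000 ≈ 0.960300
step 2 [1y] zero: DF = P = 598/625 ≈ 0.956800
step 3 [1.5y] bond c/2=9/200: DF=(2150097/2000000 − 9/200·(0.960300+0.956800))/(1+9/200) = 4731/5000 ≈ 0.946200
step 4 [2y] zero: DF = P = 4651/5000 ≈ 0.930200
step 5 [2.5y] zero: DF = P = 9103/10000 ≈ 0.910300
step 6 [3y] swap r/2=678/27841: DF=(1 − 678/27841·(0.960300+0.956800+0.946200+0.930200+0.910300))/(1+678/27841) = 2161/2500 ≈ 0.864400
step 7 [3.5y] swap r/2=84/3565: DF=(1 − 84/3565·(0.960300+0.956800+0.946200+0.930200+0.910300+0.864400))/(1+84/3565) = 1061/1250 ≈ 0.848800

1 1/2 9603/10000
2 1 598/625
3 3/2 4731/5000
4 2 4651/5000
5 5/2 9103/10000
6 3 2161/2500
7 7/2 1061/1250
DF(3.5y) is solved at step 7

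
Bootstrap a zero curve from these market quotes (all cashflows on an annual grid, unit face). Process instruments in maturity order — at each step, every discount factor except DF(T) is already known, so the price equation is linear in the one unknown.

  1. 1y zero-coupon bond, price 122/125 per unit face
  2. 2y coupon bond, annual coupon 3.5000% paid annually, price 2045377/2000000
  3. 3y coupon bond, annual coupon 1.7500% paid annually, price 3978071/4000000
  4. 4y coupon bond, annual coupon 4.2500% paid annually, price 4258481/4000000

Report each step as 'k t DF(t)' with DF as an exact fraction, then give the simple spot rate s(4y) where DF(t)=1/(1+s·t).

1 1 122/125
2 2 9551/10000
3 3 4721/5000
4 4 113/125
s(4y) = (1/(113/125) − 1)/(4) = 3/113 ≈ 2.6549%

step 1 [1y] zero: DF = P = 122/125 ≈ 0.976000
step 2 [2y] bond c/1=7/200: DF=(2045377/2000000 − 7/200·(0.976000))/(1+7/200) = 9551/10000 ≈ 0.955100
step 3 [3y] bond c/1=7/400: DF=(3978071/4000000 − 7/400·(0.976000+0.955100))/(1+7/400) = 4721/5000 ≈ 0.944200
step 4 [4y] bond c/1=17/400: DF=(4258481/4000000 − 17/400·(0.976000+0.955100+0.944200))/(1+17/400) = 113/125 ≈ 0.904000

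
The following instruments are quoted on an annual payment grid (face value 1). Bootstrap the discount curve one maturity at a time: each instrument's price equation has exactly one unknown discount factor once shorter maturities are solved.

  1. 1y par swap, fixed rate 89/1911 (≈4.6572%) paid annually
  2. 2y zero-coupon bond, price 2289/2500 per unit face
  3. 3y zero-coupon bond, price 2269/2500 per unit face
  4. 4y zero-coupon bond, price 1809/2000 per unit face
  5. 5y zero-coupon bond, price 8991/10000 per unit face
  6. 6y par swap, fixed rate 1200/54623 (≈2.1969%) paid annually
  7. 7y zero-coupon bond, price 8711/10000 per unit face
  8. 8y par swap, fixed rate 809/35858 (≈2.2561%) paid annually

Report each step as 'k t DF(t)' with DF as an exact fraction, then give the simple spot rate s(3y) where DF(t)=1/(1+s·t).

step 1 [1y] swap r/1=89/1911: DF=(1 − 89/1911·(0))/(1+89/1911) = 1911/2000 ≈ 0.955500
step 2 [2y] zero: DF = P = 2289/2500 ≈ 0.915600
step 3 [3y] zero: DF = P = 2269/2500 ≈ 0.907600
step 4 [4y] zero: DF = P = 1809/2000 ≈ 0.904500
step 5 [5y] zero: DF = P = 8991/10000 ≈ 0.899100
step 6 [6y] swap r/1=1200/54623: DF=(1 − 1200/54623·(0.955500+0.915600+0.907600+0.904500+0.899100))/(1+1200/54623) = 22/25 ≈ 0.880000
step 7 [7y] zero: DF = P = 8711/10000 ≈ 0.871100
step 8 [8y] swap r/1=809/35858: DF=(1 − 809/35858·(0.955500+0.915600+0.907600+0.904500+0.899100+0.880000+0.871100))/(1+809/35858) = 4191/5000 ≈ 0.838200

1 1 1911/2000
2 2 2289/2500
3 3 2269/2500
4 4 1809/2000
5 5 8991/10000
6 6 22/25
7 7 8711/10000
8 8 4191/5000
s(3y) = (1/(2269/2500) − 1)/(3) = 77/2269 ≈ 3.3936%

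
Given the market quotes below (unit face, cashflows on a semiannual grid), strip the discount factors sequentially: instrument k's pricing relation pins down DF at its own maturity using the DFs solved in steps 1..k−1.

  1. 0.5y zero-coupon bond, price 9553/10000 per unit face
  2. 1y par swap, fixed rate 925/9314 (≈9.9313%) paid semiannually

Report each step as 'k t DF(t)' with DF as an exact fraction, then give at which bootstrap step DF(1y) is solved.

step 1 [0.5y] zero: DF = P = 9553/10000 ≈ 0.955300
step 2 [1y] swap r/2=925/18628: DF=(1 − 925/18628·(0.955300))/(1+925/18628) = 363/400 ≈ 0.907500

1 1/2 9553/10000
2 1 363/400
DF(1y) is solved at step 2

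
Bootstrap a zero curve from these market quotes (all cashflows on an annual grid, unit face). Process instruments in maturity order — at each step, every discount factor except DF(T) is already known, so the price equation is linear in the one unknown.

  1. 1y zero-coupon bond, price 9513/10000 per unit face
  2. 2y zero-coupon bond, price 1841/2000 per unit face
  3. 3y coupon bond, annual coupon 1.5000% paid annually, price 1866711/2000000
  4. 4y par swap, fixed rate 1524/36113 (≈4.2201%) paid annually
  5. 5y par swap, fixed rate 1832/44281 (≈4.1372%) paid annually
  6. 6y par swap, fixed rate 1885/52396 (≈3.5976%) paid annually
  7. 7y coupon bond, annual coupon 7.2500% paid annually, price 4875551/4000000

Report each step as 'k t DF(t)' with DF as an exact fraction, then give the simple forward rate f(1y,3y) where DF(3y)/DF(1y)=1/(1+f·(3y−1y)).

1 1 9513/10000
2 2 1841/2000
3 3 8919/10000
4 4 2119/2500
5 5 1021/1250
6 6 1623/2000
7 7 7823/10000
f(1y,3y) = ((9513/10000)/(8919/10000) − 1)/(2) = 33/991 ≈ 3.3300%

step 1 [1y] zero: DF = P = 9513/10000 ≈ 0.951300
step 2 [2y] zero: DF = P = 1841/2000 ≈ 0.920500
step 3 [3y] bond c/1=3/200: DF=(1866711/2000000 − 3/200·(0.951300+0.920500))/(1+3/200) = 8919/10000 ≈ 0.891900
step 4 [4y] swap r/1=1524/36113: DF=(1 − 1524/36113·(0.951300+0.920500+0.891900))/(1+1524/36113) = 2119/2500 ≈ 0.847600
step 5 [5y] swap r/1=1832/44281: DF=(1 − 1832/44281·(0.951300+0.920500+0.891900+0.847600))/(1+1832/44281) = 1021/1250 ≈ 0.816800
step 6 [6y] swap r/1=1885/52396: DF=(1 − 1885/52396·(0.951300+0.920500+0.891900+0.847600+0.816800))/(1+1885/52396) = 1623/2000 ≈ 0.811500
step 7 [7y] bond c/1=29/400: DF=(4875551/4000000 − 29/400·(0.951300+0.920500+0.891900+0.847600+0.816800+0.811500))/(1+29/400) = 7823/10000 ≈ 0.782300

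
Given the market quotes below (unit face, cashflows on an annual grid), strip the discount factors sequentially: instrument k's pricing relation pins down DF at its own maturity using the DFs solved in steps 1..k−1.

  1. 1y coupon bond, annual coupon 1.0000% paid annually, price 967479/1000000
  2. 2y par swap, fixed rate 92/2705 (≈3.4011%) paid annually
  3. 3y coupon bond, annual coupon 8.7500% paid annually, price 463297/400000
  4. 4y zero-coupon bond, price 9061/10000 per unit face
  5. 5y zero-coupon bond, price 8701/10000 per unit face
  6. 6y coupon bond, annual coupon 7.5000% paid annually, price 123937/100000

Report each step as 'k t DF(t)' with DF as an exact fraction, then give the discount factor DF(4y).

1 1 9579/10000
2 2 2339/2500
3 3 9127/10000
4 4 9061/10000
5 5 8701/10000
6 6 2083/2500
DF(4y) = 9061/10000 ≈ 0.906100

step 1 [1y] bond c/1=1/100: DF=(967479/1000000 − 1/100·(0))/(1+1/100) = 9579/10000 ≈ 0.957900
step 2 [2y] swap r/1=92/2705: DF=(1 − 92/2705·(0.957900))/(1+92/2705) = 2339/2500 ≈ 0.935600
step 3 [3y] bond c/1=7/80: DF=(463297/400000 − 7/80·(0.957900+0.935600))/(1+7/80) = 9127/10000 ≈ 0.912700
step 4 [4y] zero: DF = P = 9061/10000 ≈ 0.906100
step 5 [5y] zero: DF = P = 8701/10000 ≈ 0.870100
step 6 [6y] bond c/1=3/40: DF=(123937/100000 − 3/40·(0.957900+0.935600+0.912700+0.906100+0.870100))/(1+3/40) = 2083/2500 ≈ 0.833200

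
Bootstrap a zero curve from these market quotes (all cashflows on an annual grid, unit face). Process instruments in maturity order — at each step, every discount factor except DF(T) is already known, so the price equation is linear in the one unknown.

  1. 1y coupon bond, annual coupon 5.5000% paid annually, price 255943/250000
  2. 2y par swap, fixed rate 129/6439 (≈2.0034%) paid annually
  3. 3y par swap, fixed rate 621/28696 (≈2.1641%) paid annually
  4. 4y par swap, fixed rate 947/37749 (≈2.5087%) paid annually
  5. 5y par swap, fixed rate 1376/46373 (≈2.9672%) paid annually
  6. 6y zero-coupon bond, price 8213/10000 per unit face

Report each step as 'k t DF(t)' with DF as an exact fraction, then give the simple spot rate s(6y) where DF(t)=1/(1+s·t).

1 1 1213/1250
2 2 9613/10000
3 3 9379/10000
4 4 9053/10000
5 5 539/625
6 6 8213/10000
s(6y) = (1/(8213/10000) − 1)/(6) = 1787/49278 ≈ 3.6264%

step 1 [1y] bond c/1=11/200: DF=(255943/250000 − 11/200·(0))/(1+11/200) = 1213/1250 ≈ 0.970400
step 2 [2y] swap r/1=129/6439: DF=(1 − 129/6439·(0.970400))/(1+129/6439) = 9613/10000 ≈ 0.961300
step 3 [3y] swap r/1=621/28696: DF=(1 − 621/28696·(0.970400+0.961300))/(1+621/28696) = 9379/10000 ≈ 0.937900
step 4 [4y] swap r/1=947/37749: DF=(1 − 947/37749·(0.970400+0.961300+0.937900))/(1+947/37749) = 9053/10000 ≈ 0.905300
step 5 [5y] swap r/1=1376/46373: DF=(1 − 1376/46373·(0.970400+0.961300+0.937900+0.905300))/(1+1376/46373) = 539/625 ≈ 0.862400
step 6 [6y] zero: DF = P = 8213/10000 ≈ 0.821300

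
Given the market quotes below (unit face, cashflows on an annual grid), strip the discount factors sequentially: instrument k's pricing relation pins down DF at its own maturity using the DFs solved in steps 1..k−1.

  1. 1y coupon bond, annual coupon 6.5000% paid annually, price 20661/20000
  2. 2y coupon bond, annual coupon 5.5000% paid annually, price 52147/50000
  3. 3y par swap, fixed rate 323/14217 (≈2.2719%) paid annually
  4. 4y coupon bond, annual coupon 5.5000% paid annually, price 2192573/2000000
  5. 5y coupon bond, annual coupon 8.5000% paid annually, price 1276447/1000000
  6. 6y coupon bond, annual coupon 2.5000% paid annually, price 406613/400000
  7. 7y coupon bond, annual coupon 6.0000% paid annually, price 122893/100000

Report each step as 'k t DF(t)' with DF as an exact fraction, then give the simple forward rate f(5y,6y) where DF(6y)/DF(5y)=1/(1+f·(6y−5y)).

step 1 [1y] bond c/1=13/200: DF=(20661/20000 − 13/200·(0))/(1+13/200) = 97/100 ≈ 0.970000
step 2 [2y] bond c/1=11/200: DF=(52147/50000 − 11/200·(0.970000))/(1+11/200) = 469/500 ≈ 0.938000
step 3 [3y] swap r/1=323/14217: DF=(1 − 323/14217·(0.970000+0.938000))/(1+323/14217) = 4677/5000 ≈ 0.935400
step 4 [4y] bond c/1=11/200: DF=(2192573/2000000 − 11/200·(0.970000+0.938000+0.935400))/(1+11/200) = 8909/10000 ≈ 0.890900
step 5 [5y] bond c/1=17/200: DF=(1276447/1000000 − 17/200·(0.970000+0.938000+0.935400+0.890900))/(1+17/200) = 8839/10000 ≈ 0.883900
step 6 [6y] bond c/1=1/40: DF=(406613/400000 − 1/40·(0.970000+0.938000+0.935400+0.890900+0.883900))/(1+1/40) = 8791/10000 ≈ 0.879100
step 7 [7y] bond c/1=3/50: DF=(122893/100000 − 3/50·(0.970000+0.938000+0.935400+0.890900+0.883900+0.879100))/(1+3/50) = 4241/5000 ≈ 0.848200

1 1 97/100
2 2 469/500
3 3 4677/5000
4 4 8909/10000
5 5 8839/10000
6 6 8791/10000
7 7 4241/5000
f(5y,6y) = ((8839/10000)/(8791/10000) − 1)/(1) = 48/8791 ≈ 0.5460%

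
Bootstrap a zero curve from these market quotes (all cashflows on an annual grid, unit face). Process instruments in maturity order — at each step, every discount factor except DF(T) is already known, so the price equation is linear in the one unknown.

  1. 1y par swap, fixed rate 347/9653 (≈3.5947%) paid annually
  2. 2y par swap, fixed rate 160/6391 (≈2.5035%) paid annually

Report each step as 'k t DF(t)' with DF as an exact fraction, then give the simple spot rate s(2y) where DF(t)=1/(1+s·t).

step 1 [1y] swap r/1=347/9653: DF=(1 − 347/9653·(0))/(1+347/9653) = 9653/10000 ≈ 0.965300
step 2 [2y] swap r/1=160/6391: DF=(1 − 160/6391·(0.965300))/(1+160/6391) = 119/125 ≈ 0.952000

1 1 9653/10000
2 2 119/125
s(2y) = (1/(119/125) − 1)/(2) = 3/119 ≈ 2.5210%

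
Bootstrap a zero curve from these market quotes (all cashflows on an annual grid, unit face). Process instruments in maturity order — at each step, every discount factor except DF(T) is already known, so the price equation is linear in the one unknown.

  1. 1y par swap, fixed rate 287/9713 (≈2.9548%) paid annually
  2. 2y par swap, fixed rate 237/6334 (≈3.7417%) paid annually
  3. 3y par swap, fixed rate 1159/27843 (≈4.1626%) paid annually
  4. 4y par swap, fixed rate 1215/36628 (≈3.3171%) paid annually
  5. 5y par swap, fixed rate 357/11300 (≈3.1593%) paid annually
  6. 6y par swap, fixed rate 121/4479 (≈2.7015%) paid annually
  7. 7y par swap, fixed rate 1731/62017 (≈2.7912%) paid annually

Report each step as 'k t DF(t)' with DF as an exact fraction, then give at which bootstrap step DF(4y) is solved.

1 1 9713/10000
2 2 9289/10000
3 3 8841/10000
4 4 1757/2000
5 5 2143/2500
6 6 2137/2500
7 7 8269/10000
DF(4y) is solved at step 4

step 1 [1y] swap r/1=287/9713: DF=(1 − 287/9713·(0))/(1+287/9713) = 9713/10000 ≈ 0.971300
step 2 [2y] swap r/1=237/6334: DF=(1 − 237/6334·(0.971300))/(1+237/6334) = 9289/10000 ≈ 0.928900
step 3 [3y] swap r/1=1159/27843: DF=(1 − 1159/27843·(0.971300+0.928900))/(1+1159/27843) = 8841/10000 ≈ 0.884100
step 4 [4y] swap r/1=1215/36628: DF=(1 − 1215/36628·(0.971300+0.928900+0.884100))/(1+1215/36628) = 1757/2000 ≈ 0.878500
step 5 [5y] swap r/1=357/11300: DF=(1 − 357/11300·(0.971300+0.928900+0.884100+0.878500))/(1+357/11300) = 2143/2500 ≈ 0.857200
step 6 [6y] swap r/1=121/4479: DF=(1 − 121/4479·(0.971300+0.928900+0.884100+0.878500+0.857200))/(1+121/4479) = 2137/2500 ≈ 0.854800
step 7 [7y] swap r/1=1731/62017: DF=(1 − 1731/62017·(0.971300+0.928900+0.884100+0.878500+0.857200+0.854800))/(1+1731/62017) = 8269/10000 ≈ 0.826900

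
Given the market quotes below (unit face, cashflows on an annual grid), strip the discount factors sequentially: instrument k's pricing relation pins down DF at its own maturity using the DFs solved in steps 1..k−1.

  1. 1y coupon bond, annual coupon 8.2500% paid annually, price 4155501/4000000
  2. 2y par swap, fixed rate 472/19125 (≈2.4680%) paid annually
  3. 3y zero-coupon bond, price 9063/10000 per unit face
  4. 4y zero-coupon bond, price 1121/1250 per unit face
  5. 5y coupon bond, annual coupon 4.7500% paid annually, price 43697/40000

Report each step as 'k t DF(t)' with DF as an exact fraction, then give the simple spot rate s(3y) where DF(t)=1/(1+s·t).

step 1 [1y] bond c/1=33/400: DF=(4155501/4000000 − 33/400·(0))/(1+33/400) = 9597/10000 ≈ 0.959700
step 2 [2y] swap r/1=472/19125: DF=(1 − 472/19125·(0.959700))/(1+472/19125) = 1191/1250 ≈ 0.952800
step 3 [3y] zero: DF = P = 9063/10000 ≈ 0.906300
step 4 [4y] zero: DF = P = 1121/1250 ≈ 0.896800
step 5 [5y] bond c/1=19/400: DF=(43697/40000 − 19/400·(0.959700+0.952800+0.906300+0.896800))/(1+19/400) = 1093/1250 ≈ 0.874400

1 1 9597/10000
2 2 1191/1250
3 3 9063/10000
4 4 1121/1250
5 5 1093/1250
s(3y) = (1/(9063/10000) − 1)/(3) = 937/27189 ≈ 3.4462%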